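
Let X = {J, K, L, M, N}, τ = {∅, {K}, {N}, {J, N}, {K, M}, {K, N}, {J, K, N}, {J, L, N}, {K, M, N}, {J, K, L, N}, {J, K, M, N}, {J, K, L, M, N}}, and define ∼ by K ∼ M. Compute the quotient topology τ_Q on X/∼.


X/∼ = {[J], [K=M], [L], [N]}; |τ_Q| = 8.

Equivalence classes: [J], [K=M], [L], [N].
Quotient map π: X → X/∼ sends J ↦ [J], K ↦ [K=M], L ↦ [L], M ↦ [K=M], N ↦ [N].
For each subset V ⊆ X/∼, compute π^{-1}(V) ⊆ X and check whether π^{-1}(V) ∈ τ. V is open in τ_Q iff π^{-1}(V) ∈ τ.
  V = {}: π^{-1}(V) = ∅ ∈ τ ✓.
  V = {[J]}: π^{-1}(V) = {J} ∉ τ ✗.
  V = {[K=M]}: π^{-1}(V) = {K, M} ∈ τ ✓.
  V = {[J], [K=M]}: π^{-1}(V) = {J, K, M} ∉ τ ✗.
  V = {[L]}: π^{-1}(V) = {L} ∉ τ ✗.
  V = {[J], [L]}: π^{-1}(V) = {J, L} ∉ τ ✗.
  V = {[K=M], [L]}: π^{-1}(V) = {K, L, M} ∉ τ ✗.
  V = {[J], [K=M], [L]}: π^{-1}(V) = {J, K, L, M} ∉ τ ✗.
  V = {[N]}: π^{-1}(V) = {N} ∈ τ ✓.
  V = {[J], [N]}: π^{-1}(V) = {J, N} ∈ τ ✓.
  V = {[K=M], [N]}: π^{-1}(V) = {K, M, N} ∈ τ ✓.
  V = {[J], [K=M], [N]}: π^{-1}(V) = {J, K, M, N} ∈ τ ✓.
  V = {[L], [N]}: π^{-1}(V) = {L, N} ∉ τ ✗.
  V = {[J], [L], [N]}: π^{-1}(V) = {J, L, N} ∈ τ ✓.
  V = {[K=M], [L], [N]}: π^{-1}(V) = {K, L, M, N} ∉ τ ✗.
  V = {[J], [K=M], [L], [N]}: π^{-1}(V) = {J, K, L, M, N} ∈ τ ✓.
Open sets in the quotient: τ_Q = {{}, {[K=M]}, {[N]}, {[J], [N]}, {[K=M], [N]}, {[J], [K=M], [N]}, {[J], [L], [N]}, {[J], [K=M], [L], [N]}} (8 elements).


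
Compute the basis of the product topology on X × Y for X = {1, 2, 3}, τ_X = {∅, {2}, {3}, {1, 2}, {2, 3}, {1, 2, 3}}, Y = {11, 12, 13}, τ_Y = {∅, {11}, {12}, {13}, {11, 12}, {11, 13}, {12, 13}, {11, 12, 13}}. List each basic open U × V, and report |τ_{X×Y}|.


Basis B = {∅ × ∅, {2} × {11}, {2} × {12}, {2} × {13}, {3} × {11}, {3} × {12}, {3} × {13}, {1, 2} × {11}, {1, 2} × {12}, {1, 2} × {13}, {2} × {11, 12}, {2} × {11, 13}, {2, 3} × {11}, {2} × {12, 13}, {2, 3} × {12}, {2, 3} × {13}, {3} × {11, 12}, {3} × {11, 13}, {3} × {12, 13}, {1, 2, 3} × {11}, {1, 2, 3} × {12}, {1, 2, 3} × {13}, {2} × {11, 12, 13}, {3} × {11, 12, 13}, {1, 2} × {11, 12}, {1, 2} × {11, 13}, {1, 2} × {12, 13}, {2, 3} × {11, 12}, {2, 3} × {11, 13}, {2, 3} × {12, 13}, {1, 2} × {11, 12, 13}, {1, 2, 3} × {11, 12}, {1, 2, 3} × {11, 13}, {1, 2, 3} × {12, 13}, {2, 3} × {11, 12, 13}, {1, 2, 3} × {11, 12, 13}}; |τ_{X×Y}| = 216.

Enumerate products U × V with U ∈ τ_X, V ∈ τ_Y (deduplicated):
  ∅ × ∅ = {} (∅)
  {2} × {11} = {(2,11)}
  {2} × {12} = {(2,12)}
  {2} × {13} = {(2,13)}
  {3} × {11} = {(3,11)}
  {3} × {12} = {(3,12)}
  {3} × {13} = {(3,13)}
  {1, 2} × {11} = {(1,11), (2,11)}
  {1, 2} × {12} = {(1,12), (2,12)}
  {1, 2} × {13} = {(1,13), (2,13)}
  {2} × {11, 12} = {(2,11), (2,12)}
  {2} × {11, 13} = {(2,11), (2,13)}
  {2, 3} × {11} = {(2,11), (3,11)}
  {2} × {12, 13} = {(2,12), (2,13)}
  {2, 3} × {12} = {(2,12), (3,12)}
  {2, 3} × {13} = {(2,13), (3,13)}
  {3} × {11, 12} = {(3,11), (3,12)}
  {3} × {11, 13} = {(3,11), (3,13)}
  {3} × {12, 13} = {(3,12), (3,13)}
  {1, 2, 3} × {11} = {(1,11), (2,11), (3,11)}
  {1, 2, 3} × {12} = {(1,12), (2,12), (3,12)}
  {1, 2, 3} × {13} = {(1,13), (2,13), (3,13)}
  {2} × {11, 12, 13} = {(2,11), (2,12), (2,13)}
  {3} × {11, 12, 13} = {(3,11), (3,12), (3,13)}
  {1, 2} × {11, 12} = {(1,11), (1,12), (2,11), (2,12)}
  {1, 2} × {11, 13} = {(1,11), (1,13), (2,11), (2,13)}
  {1, 2} × {12, 13} = {(1,12), (1,13), (2,12), (2,13)}
  {2, 3} × {11, 12} = {(2,11), (2,12), (3,11), (3,12)}
  {2, 3} × {11, 13} = {(2,11), (2,13), (3,11), (3,13)}
  {2, 3} × {12, 13} = {(2,12), (2,13), (3,12), (3,13)}
  {1, 2} × {11, 12, 13} = {(1,11), (1,12), (1,13), (2,11), (2,12), (2,13)}
  {1, 2, 3} × {11, 12} = {(1,11), (1,12), (2,11), (2,12), (3,11), (3,12)}
  {1, 2, 3} × {11, 13} = {(1,11), (1,13), (2,11), (2,13), (3,11), (3,13)}
  {1, 2, 3} × {12, 13} = {(1,12), (1,13), (2,12), (2,13), (3,12), (3,13)}
  {2, 3} × {11, 12, 13} = {(2,11), (2,12), (2,13), (3,11), (3,12), (3,13)}
  {1, 2, 3} × {11, 12, 13} = {(1,11), (1,12), (1,13), (2,11), (2,12), (2,13), (3,11), (3,12), (3,13)}
These 36 distinct sets form the basis B.
Close under arbitrary unions to get τ_{X×Y}; counting gives |τ_{X×Y}| = 216.


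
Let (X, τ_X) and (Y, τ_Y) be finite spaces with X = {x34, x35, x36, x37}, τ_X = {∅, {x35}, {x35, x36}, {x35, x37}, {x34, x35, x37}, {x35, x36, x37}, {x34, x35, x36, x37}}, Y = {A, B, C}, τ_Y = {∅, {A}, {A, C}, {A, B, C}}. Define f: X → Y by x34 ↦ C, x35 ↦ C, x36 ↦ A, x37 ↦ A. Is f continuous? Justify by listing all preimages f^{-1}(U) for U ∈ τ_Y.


f is NOT continuous.

Compute f^{-1}(U) for each U ∈ τ_Y:
  U = ∅: f^{-1}(U) = ∅ ∈ τ_X ✓.
  U = {A}: f^{-1}(U) = {x36, x37} ∉ τ_X ✗.
  U = {A, C}: f^{-1}(U) = {x34, x35, x36, x37} ∈ τ_X ✓.
  U = {A, B, C}: f^{-1}(U) = {x34, x35, x36, x37} ∈ τ_X ✓.
Found U = {A} with f^{-1}(U) = {x36, x37} not in τ_X. Therefore f is NOT continuous.


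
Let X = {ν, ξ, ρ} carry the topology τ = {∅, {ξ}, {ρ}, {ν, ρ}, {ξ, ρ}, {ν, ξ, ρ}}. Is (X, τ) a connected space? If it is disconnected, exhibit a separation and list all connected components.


(X, τ) is disconnected; components = [{ξ}, {ν, ρ}].

Find clopen sets (U ∈ τ with X ∖ U ∈ τ):
  U = ∅, X ∖ U = {ν, ξ, ρ} — both open, so U is clopen.
  U = {ξ}, X ∖ U = {ν, ρ} — both open, so U is clopen.
  U = {ν, ρ}, X ∖ U = {ξ} — both open, so U is clopen.
  U = {ν, ξ, ρ}, X ∖ U = ∅ — both open, so U is clopen.
Nontrivial clopen(s) exist: e.g. {ξ}. So (X, τ) is disconnected.
Compute connected components by grouping points that agree on all clopens:
  component: {ξ}
  component: {ν, ρ}


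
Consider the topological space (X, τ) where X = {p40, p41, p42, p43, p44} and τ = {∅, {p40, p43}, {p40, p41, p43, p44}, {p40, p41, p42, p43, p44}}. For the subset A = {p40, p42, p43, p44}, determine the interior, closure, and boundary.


int(A) = {p40, p43}, cl(A) = {p40, p41, p42, p43, p44}, ∂A = {p41, p42, p44}.

Closed sets in (X, τ) are complements of opens:
  closed(X, τ) = {∅, {p42}, {p41, p42, p44}, {p40, p41, p42, p43, p44}}.
int(A) = ⋃ {U ∈ τ : U ⊆ A}. Opens contained in A: ∅, {p40, p43}.
Taking the union of these: int(A) = {p40, p43}.
cl(A) = ⋂ {C closed : A ⊆ C}. Closed sets containing A: {p40, p41, p42, p43, p44}.
Intersecting these: cl(A) = {p40, p41, p42, p43, p44}.
∂A = cl(A) ∖ int(A) = {p40, p41, p42, p43, p44} ∖ {p40, p43} = {p41, p42, p44}.


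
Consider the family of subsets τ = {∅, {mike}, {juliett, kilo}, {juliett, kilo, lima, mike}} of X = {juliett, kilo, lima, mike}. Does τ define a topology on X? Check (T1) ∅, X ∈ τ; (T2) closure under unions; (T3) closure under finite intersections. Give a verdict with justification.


τ is NOT a topology on X.

Axiom (T1): ∅ ∈ τ? Yes; X ∈ τ? Yes.
Axiom (T2/T3): check pairwise unions and intersections of members of τ.
Counterexample for (T2): {mike} ∪ {juliett, kilo} = {juliett, kilo, mike} ∉ τ. Therefore τ is NOT a topology.


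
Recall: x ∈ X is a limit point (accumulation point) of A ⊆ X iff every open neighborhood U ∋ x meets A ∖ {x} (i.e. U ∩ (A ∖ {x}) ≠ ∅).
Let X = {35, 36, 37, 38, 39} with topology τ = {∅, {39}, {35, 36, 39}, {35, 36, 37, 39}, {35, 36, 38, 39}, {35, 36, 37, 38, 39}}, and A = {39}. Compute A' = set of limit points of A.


A' = {35, 36, 37, 38}

For each x ∈ X, list the open sets U ∈ τ with x ∈ U, then check whether U ∩ (A ∖ {x}) ≠ ∅ for every such U.
  x = 35: opens ∋ x are {35, 36, 39}, {35, 36, 37, 39}, {35, 36, 38, 39}, {35, 36, 37, 38, 39}; each meets A ∖ {35}, so x IS a limit point.
  x = 36: opens ∋ x are {35, 36, 39}, {35, 36, 37, 39}, {35, 36, 38, 39}, {35, 36, 37, 38, 39}; each meets A ∖ {36}, so x IS a limit point.
  x = 37: opens ∋ x are {35, 36, 37, 39}, {35, 36, 37, 38, 39}; each meets A ∖ {37}, so x IS a limit point.
  x = 38: opens ∋ x are {35, 36, 38, 39}, {35, 36, 37, 38, 39}; each meets A ∖ {38}, so x IS a limit point.
  x = 39: open {39} ∋ x has {39} ∩ (A ∖ {39}) = ∅, so x is NOT a limit point.
Collecting: A' = {35, 36, 37, 38}.


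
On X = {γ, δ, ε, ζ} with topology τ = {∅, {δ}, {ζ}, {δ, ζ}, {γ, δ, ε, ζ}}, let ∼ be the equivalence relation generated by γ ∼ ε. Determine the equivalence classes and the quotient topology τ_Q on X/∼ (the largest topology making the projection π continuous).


X/∼ = {[γ=ε], [δ], [ζ]}; |τ_Q| = 5.

Equivalence classes: [γ=ε], [δ], [ζ].
Quotient map π: X → X/∼ sends γ ↦ [γ=ε], δ ↦ [δ], ε ↦ [γ=ε], ζ ↦ [ζ].
For each subset V ⊆ X/∼, compute π^{-1}(V) ⊆ X and check whether π^{-1}(V) ∈ τ. V is open in τ_Q iff π^{-1}(V) ∈ τ.
  V = {}: π^{-1}(V) = ∅ ∈ τ ✓.
  V = {[γ=ε]}: π^{-1}(V) = {γ, ε} ∉ τ ✗.
  V = {[δ]}: π^{-1}(V) = {δ} ∈ τ ✓.
  V = {[γ=ε], [δ]}: π^{-1}(V) = {γ, δ, ε} ∉ τ ✗.
  V = {[ζ]}: π^{-1}(V) = {ζ} ∈ τ ✓.
  V = {[γ=ε], [ζ]}: π^{-1}(V) = {γ, ε, ζ} ∉ τ ✗.
  V = {[δ], [ζ]}: π^{-1}(V) = {δ, ζ} ∈ τ ✓.
  V = {[γ=ε], [δ], [ζ]}: π^{-1}(V) = {γ, δ, ε, ζ} ∈ τ ✓.
Open sets in the quotient: τ_Q = {{}, {[δ]}, {[ζ]}, {[δ], [ζ]}, {[γ=ε], [δ], [ζ]}} (5 elements).


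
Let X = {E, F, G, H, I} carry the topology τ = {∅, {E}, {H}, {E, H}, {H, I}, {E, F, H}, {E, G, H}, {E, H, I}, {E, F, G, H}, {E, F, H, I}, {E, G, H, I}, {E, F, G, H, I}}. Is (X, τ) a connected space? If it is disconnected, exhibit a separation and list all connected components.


(X, τ) is connected.

Find clopen sets (U ∈ τ with X ∖ U ∈ τ):
  U = ∅, X ∖ U = {E, F, G, H, I} — both open, so U is clopen.
  U = {E, F, G, H, I}, X ∖ U = ∅ — both open, so U is clopen.
Only trivial clopens (∅ and X) exist, so (X, τ) is connected.
Compute connected components by grouping points that agree on all clopens:
  component: {E, F, G, H, I}


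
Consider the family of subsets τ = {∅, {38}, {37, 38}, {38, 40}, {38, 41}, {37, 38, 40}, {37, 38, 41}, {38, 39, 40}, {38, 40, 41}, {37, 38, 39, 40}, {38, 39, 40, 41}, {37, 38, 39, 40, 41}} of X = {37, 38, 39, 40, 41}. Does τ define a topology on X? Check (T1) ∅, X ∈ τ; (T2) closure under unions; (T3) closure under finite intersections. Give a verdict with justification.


τ is NOT a topology on X.

Axiom (T1): ∅ ∈ τ? Yes; X ∈ τ? Yes.
Axiom (T2/T3): check pairwise unions and intersections of members of τ.
Counterexample for (T2): {37, 38} ∪ {38, 40, 41} = {37, 38, 40, 41} ∉ τ. Therefore τ is NOT a topology.


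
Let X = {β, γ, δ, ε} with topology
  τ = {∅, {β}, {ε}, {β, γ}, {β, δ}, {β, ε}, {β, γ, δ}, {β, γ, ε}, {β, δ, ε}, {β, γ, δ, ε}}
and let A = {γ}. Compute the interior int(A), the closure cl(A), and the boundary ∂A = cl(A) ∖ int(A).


int(A) = ∅, cl(A) = {γ}, ∂A = {γ}.

Closed sets in (X, τ) are complements of opens:
  closed(X, τ) = {∅, {γ}, {δ}, {ε}, {γ, δ}, {γ, ε}, {δ, ε}, {β, γ, δ}, {γ, δ, ε}, {β, γ, δ, ε}}.
int(A) = ⋃ {U ∈ τ : U ⊆ A}. Opens contained in A: ∅.
Taking the union of these: int(A) = ∅.
cl(A) = ⋂ {C closed : A ⊆ C}. Closed sets containing A: {γ}, {γ, δ}, {γ, ε}, {β, γ, δ}, {γ, δ, ε}, {β, γ, δ, ε}.
Intersecting these: cl(A) = {γ}.
∂A = cl(A) ∖ int(A) = {γ} ∖ ∅ = {γ}.


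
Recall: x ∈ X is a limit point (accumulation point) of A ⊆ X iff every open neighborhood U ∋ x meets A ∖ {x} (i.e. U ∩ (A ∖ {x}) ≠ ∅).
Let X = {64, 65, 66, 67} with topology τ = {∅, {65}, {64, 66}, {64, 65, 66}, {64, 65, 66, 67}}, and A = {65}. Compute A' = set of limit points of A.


A' = {67}

For each x ∈ X, list the open sets U ∈ τ with x ∈ U, then check whether U ∩ (A ∖ {x}) ≠ ∅ for every such U.
  x = 64: open {64, 66} ∋ x has {64, 66} ∩ (A ∖ {64}) = ∅, so x is NOT a limit point.
  x = 65: open {65} ∋ x has {65} ∩ (A ∖ {65}) = ∅, so x is NOT a limit point.
  x = 66: open {64, 66} ∋ x has {64, 66} ∩ (A ∖ {66}) = ∅, so x is NOT a limit point.
  x = 67: opens ∋ x are {64, 65, 66, 67}; each meets A ∖ {67}, so x IS a limit point.
Collecting: A' = {67}.


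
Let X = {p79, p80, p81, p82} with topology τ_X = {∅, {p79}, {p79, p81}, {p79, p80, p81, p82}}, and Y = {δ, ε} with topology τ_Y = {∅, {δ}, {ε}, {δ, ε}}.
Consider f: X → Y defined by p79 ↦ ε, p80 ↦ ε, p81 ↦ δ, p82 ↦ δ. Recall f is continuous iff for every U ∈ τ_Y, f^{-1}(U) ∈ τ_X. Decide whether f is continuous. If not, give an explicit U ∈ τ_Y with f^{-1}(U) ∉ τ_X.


f is NOT continuous.

Compute f^{-1}(U) for each U ∈ τ_Y:
  U = ∅: f^{-1}(U) = ∅ ∈ τ_X ✓.
  U = {δ}: f^{-1}(U) = {p81, p82} ∉ τ_X ✗.
  U = {ε}: f^{-1}(U) = {p79, p80} ∉ τ_X ✗.
  U = {δ, ε}: f^{-1}(U) = {p79, p80, p81, p82} ∈ τ_X ✓.
Found U = {δ} with f^{-1}(U) = {p81, p82} not in τ_X. Therefore f is NOT continuous.


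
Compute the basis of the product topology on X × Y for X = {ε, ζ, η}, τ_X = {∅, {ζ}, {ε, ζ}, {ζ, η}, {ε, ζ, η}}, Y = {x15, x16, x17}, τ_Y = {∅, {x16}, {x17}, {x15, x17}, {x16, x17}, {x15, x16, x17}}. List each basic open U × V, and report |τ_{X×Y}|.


Basis B = {∅ × ∅, {ζ} × {x16}, {ζ} × {x17}, {ε, ζ} × {x16}, {ε, ζ} × {x17}, {ζ} × {x15, x17}, {ζ} × {x16, x17}, {ζ, η} × {x16}, {ζ, η} × {x17}, {ε, ζ, η} × {x16}, {ε, ζ, η} × {x17}, {ζ} × {x15, x16, x17}, {ε, ζ} × {x15, x17}, {ε, ζ} × {x16, x17}, {ζ, η} × {x15, x17}, {ζ, η} × {x16, x17}, {ε, ζ} × {x15, x16, x17}, {ε, ζ, η} × {x15, x17}, {ε, ζ, η} × {x16, x17}, {ζ, η} × {x15, x16, x17}, {ε, ζ, η} × {x15, x16, x17}}; |τ_{X×Y}| = 70.

Enumerate products U × V with U ∈ τ_X, V ∈ τ_Y (deduplicated):
  ∅ × ∅ = {} (∅)
  {ζ} × {x16} = {(ζ,x16)}
  {ζ} × {x17} = {(ζ,x17)}
  {ε, ζ} × {x16} = {(ε,x16), (ζ,x16)}
  {ε, ζ} × {x17} = {(ε,x17), (ζ,x17)}
  {ζ} × {x15, x17} = {(ζ,x15), (ζ,x17)}
  {ζ} × {x16, x17} = {(ζ,x16), (ζ,x17)}
  {ζ, η} × {x16} = {(ζ,x16), (η,x16)}
  {ζ, η} × {x17} = {(ζ,x17), (η,x17)}
  {ε, ζ, η} × {x16} = {(ε,x16), (ζ,x16), (η,x16)}
  {ε, ζ, η} × {x17} = {(ε,x17), (ζ,x17), (η,x17)}
  {ζ} × {x15, x16, x17} = {(ζ,x15), (ζ,x16), (ζ,x17)}
  {ε, ζ} × {x15, x17} = {(ε,x15), (ε,x17), (ζ,x15), (ζ,x17)}
  {ε, ζ} × {x16, x17} = {(ε,x16), (ε,x17), (ζ,x16), (ζ,x17)}
  {ζ, η} × {x15, x17} = {(ζ,x15), (ζ,x17), (η,x15), (η,x17)}
  {ζ, η} × {x16, x17} = {(ζ,x16), (ζ,x17), (η,x16), (η,x17)}
  {ε, ζ} × {x15, x16, x17} = {(ε,x15), (ε,x16), (ε,x17), (ζ,x15), (ζ,x16), (ζ,x17)}
  {ε, ζ, η} × {x15, x17} = {(ε,x15), (ε,x17), (ζ,x15), (ζ,x17), (η,x15), (η,x17)}
  {ε, ζ, η} × {x16, x17} = {(ε,x16), (ε,x17), (ζ,x16), (ζ,x17), (η,x16), (η,x17)}
  {ζ, η} × {x15, x16, x17} = {(ζ,x15), (ζ,x16), (ζ,x17), (η,x15), (η,x16), (η,x17)}
  {ε, ζ, η} × {x15, x16, x17} = {(ε,x15), (ε,x16), (ε,x17), (ζ,x15), (ζ,x16), (ζ,x17), (η,x15), (η,x16), (η,x17)}
These 21 distinct sets form the basis B.
Close under arbitrary unions to get τ_{X×Y}; counting gives |τ_{X×Y}| = 70.


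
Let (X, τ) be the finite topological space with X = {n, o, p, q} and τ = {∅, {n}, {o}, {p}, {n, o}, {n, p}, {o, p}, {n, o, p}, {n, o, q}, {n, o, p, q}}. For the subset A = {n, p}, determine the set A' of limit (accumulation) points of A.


A' = {q}

For each x ∈ X, list the open sets U ∈ τ with x ∈ U, then check whether U ∩ (A ∖ {x}) ≠ ∅ for every such U.
  x = n: open {n} ∋ x has {n} ∩ (A ∖ {n}) = ∅, so x is NOT a limit point.
  x = o: open {o} ∋ x has {o} ∩ (A ∖ {o}) = ∅, so x is NOT a limit point.
  x = p: open {p} ∋ x has {p} ∩ (A ∖ {p}) = ∅, so x is NOT a limit point.
  x = q: opens ∋ x are {n, o, q}, {n, o, p, q}; each meets A ∖ {q}, so x IS a limit point.
Collecting: A' = {q}.


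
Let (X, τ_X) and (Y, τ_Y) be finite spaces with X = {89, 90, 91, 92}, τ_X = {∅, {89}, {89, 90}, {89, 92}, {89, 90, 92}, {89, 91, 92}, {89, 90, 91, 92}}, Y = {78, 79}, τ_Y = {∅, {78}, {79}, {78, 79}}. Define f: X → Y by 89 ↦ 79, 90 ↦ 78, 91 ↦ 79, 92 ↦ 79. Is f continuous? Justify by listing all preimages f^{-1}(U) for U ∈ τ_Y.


f is NOT continuous.

Compute f^{-1}(U) for each U ∈ τ_Y:
  U = ∅: f^{-1}(U) = ∅ ∈ τ_X ✓.
  U = {78}: f^{-1}(U) = {90} ∉ τ_X ✗.
  U = {79}: f^{-1}(U) = {89, 91, 92} ∈ τ_X ✓.
  U = {78, 79}: f^{-1}(U) = {89, 90, 91, 92} ∈ τ_X ✓.
Found U = {78} with f^{-1}(U) = {90} not in τ_X. Therefore f is NOT continuous.


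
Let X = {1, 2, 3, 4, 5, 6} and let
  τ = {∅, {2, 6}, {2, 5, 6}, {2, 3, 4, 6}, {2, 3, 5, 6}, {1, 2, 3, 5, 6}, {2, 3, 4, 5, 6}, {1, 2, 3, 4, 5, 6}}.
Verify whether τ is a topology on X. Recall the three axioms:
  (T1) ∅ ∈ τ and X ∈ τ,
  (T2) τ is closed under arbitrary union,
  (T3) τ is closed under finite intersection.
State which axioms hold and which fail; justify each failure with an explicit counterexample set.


τ is NOT a topology on X.

Axiom (T1): ∅ ∈ τ? Yes; X ∈ τ? Yes.
Axiom (T2/T3): check pairwise unions and intersections of members of τ.
Counterexample for (T3): {2, 3, 4, 6} ∩ {2, 3, 5, 6} = {2, 3, 6} ∉ τ. Therefore τ is NOT a topology.


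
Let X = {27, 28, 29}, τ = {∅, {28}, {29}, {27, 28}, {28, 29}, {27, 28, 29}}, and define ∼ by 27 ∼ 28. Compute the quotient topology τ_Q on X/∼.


X/∼ = {[27=28], [29]}; |τ_Q| = 4.

Equivalence classes: [27=28], [29].
Quotient map π: X → X/∼ sends 27 ↦ [27=28], 28 ↦ [27=28], 29 ↦ [29].
For each subset V ⊆ X/∼, compute π^{-1}(V) ⊆ X and check whether π^{-1}(V) ∈ τ. V is open in τ_Q iff π^{-1}(V) ∈ τ.
  V = {}: π^{-1}(V) = ∅ ∈ τ ✓.
  V = {[27=28]}: π^{-1}(V) = {27, 28} ∈ τ ✓.
  V = {[29]}: π^{-1}(V) = {29} ∈ τ ✓.
  V = {[27=28], [29]}: π^{-1}(V) = {27, 28, 29} ∈ τ ✓.
Open sets in the quotient: τ_Q = {{}, {[27=28]}, {[29]}, {[27=28], [29]}} (4 elements).


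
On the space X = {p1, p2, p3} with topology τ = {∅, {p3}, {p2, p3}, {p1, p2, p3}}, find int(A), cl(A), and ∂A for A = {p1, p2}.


int(A) = ∅, cl(A) = {p1, p2}, ∂A = {p1, p2}.

Closed sets in (X, τ) are complements of opens:
  closed(X, τ) = {∅, {p1}, {p1, p2}, {p1, p2, p3}}.
int(A) = ⋃ {U ∈ τ : U ⊆ A}. Opens contained in A: ∅.
Taking the union of these: int(A) = ∅.
cl(A) = ⋂ {C closed : A ⊆ C}. Closed sets containing A: {p1, p2}, {p1, p2, p3}.
Intersecting these: cl(A) = {p1, p2}.
∂A = cl(A) ∖ int(A) = {p1, p2} ∖ ∅ = {p1, p2}.


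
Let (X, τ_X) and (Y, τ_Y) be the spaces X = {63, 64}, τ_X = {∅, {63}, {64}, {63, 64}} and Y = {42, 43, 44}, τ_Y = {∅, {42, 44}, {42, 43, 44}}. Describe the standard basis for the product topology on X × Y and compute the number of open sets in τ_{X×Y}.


Basis B = {∅ × ∅, {63} × {42, 44}, {64} × {42, 44}, {63} × {42, 43, 44}, {64} × {42, 43, 44}, {63, 64} × {42, 44}, {63, 64} × {42, 43, 44}}; |τ_{X×Y}| = 9.

Enumerate products U × V with U ∈ τ_X, V ∈ τ_Y (deduplicated):
  ∅ × ∅ = {} (∅)
  {63} × {42, 44} = {(63,42), (63,44)}
  {64} × {42, 44} = {(64,42), (64,44)}
  {63} × {42, 43, 44} = {(63,42), (63,43), (63,44)}
  {64} × {42, 43, 44} = {(64,42), (64,43), (64,44)}
  {63, 64} × {42, 44} = {(63,42), (63,44), (64,42), (64,44)}
  {63, 64} × {42, 43, 44} = {(63,42), (63,43), (63,44), (64,42), (64,43), (64,44)}
These 7 distinct sets form the basis B.
Close under arbitrary unions to get τ_{X×Y}; counting gives |τ_{X×Y}| = 9.


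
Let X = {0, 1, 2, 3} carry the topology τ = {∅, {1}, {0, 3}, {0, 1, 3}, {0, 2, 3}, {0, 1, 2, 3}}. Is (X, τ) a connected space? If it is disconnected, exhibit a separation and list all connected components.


(X, τ) is disconnected; components = [{1}, {0, 2, 3}].

Find clopen sets (U ∈ τ with X ∖ U ∈ τ):
  U = ∅, X ∖ U = {0, 1, 2, 3} — both open, so U is clopen.
  U = {1}, X ∖ U = {0, 2, 3} — both open, so U is clopen.
  U = {0, 2, 3}, X ∖ U = {1} — both open, so U is clopen.
  U = {0, 1, 2, 3}, X ∖ U = ∅ — both open, so U is clopen.
Nontrivial clopen(s) exist: e.g. {0, 2, 3}. So (X, τ) is disconnected.
Compute connected components by grouping points that agree on all clopens:
  component: {1}
  component: {0, 2, 3}


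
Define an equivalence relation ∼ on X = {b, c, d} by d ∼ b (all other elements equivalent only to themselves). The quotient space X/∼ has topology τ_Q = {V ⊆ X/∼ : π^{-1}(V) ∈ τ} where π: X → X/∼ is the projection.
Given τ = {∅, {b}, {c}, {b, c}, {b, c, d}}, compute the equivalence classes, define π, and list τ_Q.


X/∼ = {[b=d], [c]}; |τ_Q| = 3.

Equivalence classes: [b=d], [c].
Quotient map π: X → X/∼ sends b ↦ [b=d], c ↦ [c], d ↦ [b=d].
For each subset V ⊆ X/∼, compute π^{-1}(V) ⊆ X and check whether π^{-1}(V) ∈ τ. V is open in τ_Q iff π^{-1}(V) ∈ τ.
  V = {}: π^{-1}(V) = ∅ ∈ τ ✓.
  V = {[b=d]}: π^{-1}(V) = {b, d} ∉ τ ✗.
  V = {[c]}: π^{-1}(V) = {c} ∈ τ ✓.
  V = {[b=d], [c]}: π^{-1}(V) = {b, c, d} ∈ τ ✓.
Open sets in the quotient: τ_Q = {{}, {[c]}, {[b=d], [c]}} (3 elements).


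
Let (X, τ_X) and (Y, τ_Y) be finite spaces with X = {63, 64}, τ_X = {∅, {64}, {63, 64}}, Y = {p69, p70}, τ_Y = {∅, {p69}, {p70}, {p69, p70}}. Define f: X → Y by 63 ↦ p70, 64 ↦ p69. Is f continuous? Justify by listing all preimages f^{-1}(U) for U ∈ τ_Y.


f is NOT continuous.

Compute f^{-1}(U) for each U ∈ τ_Y:
  U = ∅: f^{-1}(U) = ∅ ∈ τ_X ✓.
  U = {p69}: f^{-1}(U) = {64} ∈ τ_X ✓.
  U = {p70}: f^{-1}(U) = {63} ∉ τ_X ✗.
  U = {p69, p70}: f^{-1}(U) = {63, 64} ∈ τ_X ✓.
Found U = {p70} with f^{-1}(U) = {63} not in τ_X. Therefore f is NOT continuous.


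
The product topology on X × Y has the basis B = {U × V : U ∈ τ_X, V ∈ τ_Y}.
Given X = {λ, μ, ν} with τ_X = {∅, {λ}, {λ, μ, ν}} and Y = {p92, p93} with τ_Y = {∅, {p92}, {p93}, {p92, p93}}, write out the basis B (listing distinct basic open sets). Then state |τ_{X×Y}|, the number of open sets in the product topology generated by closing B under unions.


Basis B = {∅ × ∅, {λ} × {p92}, {λ} × {p93}, {λ} × {p92, p93}, {λ, μ, ν} × {p92}, {λ, μ, ν} × {p93}, {λ, μ, ν} × {p92, p93}}; |τ_{X×Y}| = 9.

Enumerate products U × V with U ∈ τ_X, V ∈ τ_Y (deduplicated):
  ∅ × ∅ = {} (∅)
  {λ} × {p92} = {(λ,p92)}
  {λ} × {p93} = {(λ,p93)}
  {λ} × {p92, p93} = {(λ,p92), (λ,p93)}
  {λ, μ, ν} × {p92} = {(λ,p92), (μ,p92), (ν,p92)}
  {λ, μ, ν} × {p93} = {(λ,p93), (μ,p93), (ν,p93)}
  {λ, μ, ν} × {p92, p93} = {(λ,p92), (λ,p93), (μ,p92), (μ,p93), (ν,p92), (ν,p93)}
These 7 distinct sets form the basis B.
Close under arbitrary unions to get τ_{X×Y}; counting gives |τ_{X×Y}| = 9.


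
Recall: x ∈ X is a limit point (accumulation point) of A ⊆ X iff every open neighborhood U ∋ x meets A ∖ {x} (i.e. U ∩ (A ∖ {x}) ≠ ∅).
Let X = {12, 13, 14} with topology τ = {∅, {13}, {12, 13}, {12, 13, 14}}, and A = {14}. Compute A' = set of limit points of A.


A' = ∅

For each x ∈ X, list the open sets U ∈ τ with x ∈ U, then check whether U ∩ (A ∖ {x}) ≠ ∅ for every such U.
  x = 12: open {12, 13} ∋ x has {12, 13} ∩ (A ∖ {12}) = ∅, so x is NOT a limit point.
  x = 13: open {13} ∋ x has {13} ∩ (A ∖ {13}) = ∅, so x is NOT a limit point.
  x = 14: open {12, 13, 14} ∋ x has {12, 13, 14} ∩ (A ∖ {14}) = ∅, so x is NOT a limit point.
Collecting: A' = ∅.


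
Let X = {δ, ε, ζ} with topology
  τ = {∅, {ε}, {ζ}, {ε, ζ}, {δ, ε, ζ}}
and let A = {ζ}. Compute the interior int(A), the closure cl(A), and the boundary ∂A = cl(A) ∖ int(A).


int(A) = {ζ}, cl(A) = {δ, ζ}, ∂A = {δ}.

Closed sets in (X, τ) are complements of opens:
  closed(X, τ) = {∅, {δ}, {δ, ε}, {δ, ζ}, {δ, ε, ζ}}.
int(A) = ⋃ {U ∈ τ : U ⊆ A}. Opens contained in A: ∅, {ζ}.
Taking the union of these: int(A) = {ζ}.
cl(A) = ⋂ {C closed : A ⊆ C}. Closed sets containing A: {δ, ζ}, {δ, ε, ζ}.
Intersecting these: cl(A) = {δ, ζ}.
∂A = cl(A) ∖ int(A) = {δ, ζ} ∖ {ζ} = {δ}.


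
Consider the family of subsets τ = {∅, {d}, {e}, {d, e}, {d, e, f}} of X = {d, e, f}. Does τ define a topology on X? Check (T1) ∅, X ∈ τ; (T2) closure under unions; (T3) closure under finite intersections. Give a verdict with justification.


τ IS a topology on X.

Axiom (T1): ∅ ∈ τ? Yes; X ∈ τ? Yes.
Axiom (T2/T3): check pairwise unions and intersections of members of τ.
All pairwise intersections and unions checked — each lies in τ. Therefore τ satisfies (T1), (T2), (T3): it IS a topology on X.


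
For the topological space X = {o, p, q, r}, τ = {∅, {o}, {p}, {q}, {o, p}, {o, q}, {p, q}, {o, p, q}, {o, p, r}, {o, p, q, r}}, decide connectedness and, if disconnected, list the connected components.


(X, τ) is disconnected; components = [{q}, {o, p, r}].

Find clopen sets (U ∈ τ with X ∖ U ∈ τ):
  U = ∅, X ∖ U = {o, p, q, r} — both open, so U is clopen.
  U = {q}, X ∖ U = {o, p, r} — both open, so U is clopen.
  U = {o, p, r}, X ∖ U = {q} — both open, so U is clopen.
  U = {o, p, q, r}, X ∖ U = ∅ — both open, so U is clopen.
Nontrivial clopen(s) exist: e.g. {q}. So (X, τ) is disconnected.
Compute connected components by grouping points that agree on all clopens:
  component: {q}
  component: {o, p, r}


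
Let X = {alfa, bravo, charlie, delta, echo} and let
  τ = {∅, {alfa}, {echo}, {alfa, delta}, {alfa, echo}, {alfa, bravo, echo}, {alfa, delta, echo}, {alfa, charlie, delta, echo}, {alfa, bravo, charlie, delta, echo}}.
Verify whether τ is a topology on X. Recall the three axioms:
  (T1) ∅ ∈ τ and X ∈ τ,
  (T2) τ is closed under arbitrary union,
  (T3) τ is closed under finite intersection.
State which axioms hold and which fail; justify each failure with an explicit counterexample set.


τ is NOT a topology on X.

Axiom (T1): ∅ ∈ τ? Yes; X ∈ τ? Yes.
Axiom (T2/T3): check pairwise unions and intersections of members of τ.
Counterexample for (T2): {alfa, delta} ∪ {alfa, bravo, echo} = {alfa, bravo, delta, echo} ∉ τ. Therefore τ is NOT a topology.


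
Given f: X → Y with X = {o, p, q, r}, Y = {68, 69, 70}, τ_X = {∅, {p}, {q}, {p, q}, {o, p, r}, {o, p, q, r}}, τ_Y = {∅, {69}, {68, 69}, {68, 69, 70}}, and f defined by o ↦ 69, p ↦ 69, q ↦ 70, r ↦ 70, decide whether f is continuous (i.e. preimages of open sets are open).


f is NOT continuous.

Compute f^{-1}(U) for each U ∈ τ_Y:
  U = ∅: f^{-1}(U) = ∅ ∈ τ_X ✓.
  U = {69}: f^{-1}(U) = {o, p} ∉ τ_X ✗.
  U = {68, 69}: f^{-1}(U) = {o, p} ∉ τ_X ✗.
  U = {68, 69, 70}: f^{-1}(U) = {o, p, q, r} ∈ τ_X ✓.
Found U = {69} with f^{-1}(U) = {o, p} not in τ_X. Therefore f is NOT continuous.


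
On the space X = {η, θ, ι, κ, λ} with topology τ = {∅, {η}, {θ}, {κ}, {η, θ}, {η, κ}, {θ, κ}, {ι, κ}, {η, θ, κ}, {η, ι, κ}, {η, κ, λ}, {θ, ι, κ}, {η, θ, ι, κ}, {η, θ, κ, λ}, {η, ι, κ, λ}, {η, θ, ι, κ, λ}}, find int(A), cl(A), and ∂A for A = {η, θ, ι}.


int(A) = {η, θ}, cl(A) = {η, θ, ι, λ}, ∂A = {ι, λ}.

Closed sets in (X, τ) are complements of opens:
  closed(X, τ) = {∅, {θ}, {ι}, {λ}, {η, λ}, {θ, ι}, {θ, λ}, {ι, λ}, {η, θ, λ}, {η, ι, λ}, {θ, ι, λ}, {ι, κ, λ}, {η, θ, ι, λ}, {η, ι, κ, λ}, {θ, ι, κ, λ}, {η, θ, ι, κ, λ}}.
int(A) = ⋃ {U ∈ τ : U ⊆ A}. Opens contained in A: ∅, {η}, {θ}, {η, θ}.
Taking the union of these: int(A) = {η, θ}.
cl(A) = ⋂ {C closed : A ⊆ C}. Closed sets containing A: {η, θ, ι, λ}, {η, θ, ι, κ, λ}.
Intersecting these: cl(A) = {η, θ, ι, λ}.
∂A = cl(A) ∖ int(A) = {η, θ, ι, λ} ∖ {η, θ} = {ι, λ}.


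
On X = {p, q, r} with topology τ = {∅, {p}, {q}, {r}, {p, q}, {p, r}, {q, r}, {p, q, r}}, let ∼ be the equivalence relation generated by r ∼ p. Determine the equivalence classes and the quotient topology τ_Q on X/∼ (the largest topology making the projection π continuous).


X/∼ = {[p=r], [q]}; |τ_Q| = 4.

Equivalence classes: [p=r], [q].
Quotient map π: X → X/∼ sends p ↦ [p=r], q ↦ [q], r ↦ [p=r].
For each subset V ⊆ X/∼, compute π^{-1}(V) ⊆ X and check whether π^{-1}(V) ∈ τ. V is open in τ_Q iff π^{-1}(V) ∈ τ.
  V = {}: π^{-1}(V) = ∅ ∈ τ ✓.
  V = {[p=r]}: π^{-1}(V) = {p, r} ∈ τ ✓.
  V = {[q]}: π^{-1}(V) = {q} ∈ τ ✓.
  V = {[p=r], [q]}: π^{-1}(V) = {p, q, r} ∈ τ ✓.
Open sets in the quotient: τ_Q = {{}, {[p=r]}, {[q]}, {[p=r], [q]}} (4 elements).


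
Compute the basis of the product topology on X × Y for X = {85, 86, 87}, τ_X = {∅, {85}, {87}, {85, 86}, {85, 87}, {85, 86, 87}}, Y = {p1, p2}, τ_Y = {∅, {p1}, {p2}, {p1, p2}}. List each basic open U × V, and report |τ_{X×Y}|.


Basis B = {∅ × ∅, {85} × {p1}, {85} × {p2}, {87} × {p1}, {87} × {p2}, {85} × {p1, p2}, {85, 86} × {p1}, {85, 87} × {p1}, {85, 86} × {p2}, {85, 87} × {p2}, {87} × {p1, p2}, {85, 86, 87} × {p1}, {85, 86, 87} × {p2}, {85, 86} × {p1, p2}, {85, 87} × {p1, p2}, {85, 86, 87} × {p1, p2}}; |τ_{X×Y}| = 36.

Enumerate products U × V with U ∈ τ_X, V ∈ τ_Y (deduplicated):
  ∅ × ∅ = {} (∅)
  {85} × {p1} = {(85,p1)}
  {85} × {p2} = {(85,p2)}
  {87} × {p1} = {(87,p1)}
  {87} × {p2} = {(87,p2)}
  {85} × {p1, p2} = {(85,p1), (85,p2)}
  {85, 86} × {p1} = {(85,p1), (86,p1)}
  {85, 87} × {p1} = {(85,p1), (87,p1)}
  {85, 86} × {p2} = {(85,p2), (86,p2)}
  {85, 87} × {p2} = {(85,p2), (87,p2)}
  {87} × {p1, p2} = {(87,p1), (87,p2)}
  {85, 86, 87} × {p1} = {(85,p1), (86,p1), (87,p1)}
  {85, 86, 87} × {p2} = {(85,p2), (86,p2), (87,p2)}
  {85, 86} × {p1, p2} = {(85,p1), (85,p2), (86,p1), (86,p2)}
  {85, 87} × {p1, p2} = {(85,p1), (85,p2), (87,p1), (87,p2)}
  {85, 86, 87} × {p1, p2} = {(85,p1), (85,p2), (86,p1), (86,p2), (87,p1), (87,p2)}
These 16 distinct sets form the basis B.
Close under arbitrary unions to get τ_{X×Y}; counting gives |τ_{X×Y}| = 36.


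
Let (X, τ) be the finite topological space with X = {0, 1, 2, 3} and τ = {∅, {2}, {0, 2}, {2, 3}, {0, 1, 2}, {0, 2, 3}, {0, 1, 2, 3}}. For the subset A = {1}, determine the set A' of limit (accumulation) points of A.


A' = ∅

For each x ∈ X, list the open sets U ∈ τ with x ∈ U, then check whether U ∩ (A ∖ {x}) ≠ ∅ for every such U.
  x = 0: open {0, 2} ∋ x has {0, 2} ∩ (A ∖ {0}) = ∅, so x is NOT a limit point.
  x = 1: open {0, 1, 2} ∋ x has {0, 1, 2} ∩ (A ∖ {1}) = ∅, so x is NOT a limit point.
  x = 2: open {2} ∋ x has {2} ∩ (A ∖ {2}) = ∅, so x is NOT a limit point.
  x = 3: open {2, 3} ∋ x has {2, 3} ∩ (A ∖ {3}) = ∅, so x is NOT a limit point.
Collecting: A' = ∅.


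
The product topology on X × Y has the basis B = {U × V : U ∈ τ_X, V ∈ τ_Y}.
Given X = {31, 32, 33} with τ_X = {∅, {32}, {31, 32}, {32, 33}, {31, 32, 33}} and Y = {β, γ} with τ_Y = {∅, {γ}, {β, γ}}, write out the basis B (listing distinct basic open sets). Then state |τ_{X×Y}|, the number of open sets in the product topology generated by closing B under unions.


Basis B = {∅ × ∅, {32} × {γ}, {31, 32} × {γ}, {32} × {β, γ}, {32, 33} × {γ}, {31, 32, 33} × {γ}, {31, 32} × {β, γ}, {32, 33} × {β, γ}, {31, 32, 33} × {β, γ}}; |τ_{X×Y}| = 14.

Enumerate products U × V with U ∈ τ_X, V ∈ τ_Y (deduplicated):
  ∅ × ∅ = {} (∅)
  {32} × {γ} = {(32,γ)}
  {31, 32} × {γ} = {(31,γ), (32,γ)}
  {32} × {β, γ} = {(32,β), (32,γ)}
  {32, 33} × {γ} = {(32,γ), (33,γ)}
  {31, 32, 33} × {γ} = {(31,γ), (32,γ), (33,γ)}
  {31, 32} × {β, γ} = {(31,β), (31,γ), (32,β), (32,γ)}
  {32, 33} × {β, γ} = {(32,β), (32,γ), (33,β), (33,γ)}
  {31, 32, 33} × {β, γ} = {(31,β), (31,γ), (32,β), (32,γ), (33,β), (33,γ)}
These 9 distinct sets form the basis B.
Close under arbitrary unions to get τ_{X×Y}; counting gives |τ_{X×Y}| = 14.


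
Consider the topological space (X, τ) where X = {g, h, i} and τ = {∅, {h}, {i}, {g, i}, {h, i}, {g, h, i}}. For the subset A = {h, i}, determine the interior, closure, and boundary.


int(A) = {h, i}, cl(A) = {g, h, i}, ∂A = {g}.

Closed sets in (X, τ) are complements of opens:
  closed(X, τ) = {∅, {g}, {h}, {g, h}, {g, i}, {g, h, i}}.
int(A) = ⋃ {U ∈ τ : U ⊆ A}. Opens contained in A: ∅, {h}, {i}, {h, i}.
Taking the union of these: int(A) = {h, i}.
cl(A) = ⋂ {C closed : A ⊆ C}. Closed sets containing A: {g, h, i}.
Intersecting these: cl(A) = {g, h, i}.
∂A = cl(A) ∖ int(A) = {g, h, i} ∖ {h, i} = {g}.


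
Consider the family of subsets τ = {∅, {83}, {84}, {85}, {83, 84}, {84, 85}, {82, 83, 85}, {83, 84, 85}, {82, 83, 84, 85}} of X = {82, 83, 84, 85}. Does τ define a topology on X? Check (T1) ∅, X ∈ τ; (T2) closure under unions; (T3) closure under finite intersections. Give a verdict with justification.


τ is NOT a topology on X.

Axiom (T1): ∅ ∈ τ? Yes; X ∈ τ? Yes.
Axiom (T2/T3): check pairwise unions and intersections of members of τ.
Counterexample for (T2): {83} ∪ {85} = {83, 85} ∉ τ. Therefore τ is NOT a topology.


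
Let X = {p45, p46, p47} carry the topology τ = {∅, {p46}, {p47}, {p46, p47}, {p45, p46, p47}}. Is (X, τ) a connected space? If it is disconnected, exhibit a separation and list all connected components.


(X, τ) is connected.

Find clopen sets (U ∈ τ with X ∖ U ∈ τ):
  U = ∅, X ∖ U = {p45, p46, p47} — both open, so U is clopen.
  U = {p45, p46, p47}, X ∖ U = ∅ — both open, so U is clopen.
Only trivial clopens (∅ and X) exist, so (X, τ) is connected.
Compute connected components by grouping points that agree on all clopens:
  component: {p45, p46, p47}


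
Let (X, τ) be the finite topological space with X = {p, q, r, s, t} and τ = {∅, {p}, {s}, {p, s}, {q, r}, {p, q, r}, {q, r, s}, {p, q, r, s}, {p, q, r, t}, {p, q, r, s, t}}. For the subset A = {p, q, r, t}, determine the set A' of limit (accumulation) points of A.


A' = {q, r, t}

For each x ∈ X, list the open sets U ∈ τ with x ∈ U, then check whether U ∩ (A ∖ {x}) ≠ ∅ for every such U.
  x = p: open {p} ∋ x has {p} ∩ (A ∖ {p}) = ∅, so x is NOT a limit point.
  x = q: opens ∋ x are {q, r}, {p, q, r}, {q, r, s}, {p, q, r, s}, {p, q, r, t}, {p, q, r, s, t}; each meets A ∖ {q}, so x IS a limit point.
  x = r: opens ∋ x are {q, r}, {p, q, r}, {q, r, s}, {p, q, r, s}, {p, q, r, t}, {p, q, r, s, t}; each meets A ∖ {r}, so x IS a limit point.
  x = s: open {s} ∋ x has {s} ∩ (A ∖ {s}) = ∅, so x is NOT a limit point.
  x = t: opens ∋ x are {p, q, r, t}, {p, q, r, s, t}; each meets A ∖ {t}, so x IS a limit point.
Collecting: A' = {q, r, t}.


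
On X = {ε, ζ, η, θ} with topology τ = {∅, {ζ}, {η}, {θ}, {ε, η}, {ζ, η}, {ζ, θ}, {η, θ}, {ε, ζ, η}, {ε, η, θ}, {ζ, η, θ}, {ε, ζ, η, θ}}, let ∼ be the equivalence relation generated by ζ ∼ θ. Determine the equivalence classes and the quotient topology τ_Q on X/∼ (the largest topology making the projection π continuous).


X/∼ = {[ε], [ζ=θ], [η]}; |τ_Q| = 6.

Equivalence classes: [ε], [ζ=θ], [η].
Quotient map π: X → X/∼ sends ε ↦ [ε], ζ ↦ [ζ=θ], η ↦ [η], θ ↦ [ζ=θ].
For each subset V ⊆ X/∼, compute π^{-1}(V) ⊆ X and check whether π^{-1}(V) ∈ τ. V is open in τ_Q iff π^{-1}(V) ∈ τ.
  V = {}: π^{-1}(V) = ∅ ∈ τ ✓.
  V = {[ε]}: π^{-1}(V) = {ε} ∉ τ ✗.
  V = {[ζ=θ]}: π^{-1}(V) = {ζ, θ} ∈ τ ✓.
  V = {[ε], [ζ=θ]}: π^{-1}(V) = {ε, ζ, θ} ∉ τ ✗.
  V = {[η]}: π^{-1}(V) = {η} ∈ τ ✓.
  V = {[ε], [η]}: π^{-1}(V) = {ε, η} ∈ τ ✓.
  V = {[ζ=θ], [η]}: π^{-1}(V) = {ζ, η, θ} ∈ τ ✓.
  V = {[ε], [ζ=θ], [η]}: π^{-1}(V) = {ε, ζ, η, θ} ∈ τ ✓.
Open sets in the quotient: τ_Q = {{}, {[ζ=θ]}, {[η]}, {[ε], [η]}, {[ζ=θ], [η]}, {[ε], [ζ=θ], [η]}} (6 elements).


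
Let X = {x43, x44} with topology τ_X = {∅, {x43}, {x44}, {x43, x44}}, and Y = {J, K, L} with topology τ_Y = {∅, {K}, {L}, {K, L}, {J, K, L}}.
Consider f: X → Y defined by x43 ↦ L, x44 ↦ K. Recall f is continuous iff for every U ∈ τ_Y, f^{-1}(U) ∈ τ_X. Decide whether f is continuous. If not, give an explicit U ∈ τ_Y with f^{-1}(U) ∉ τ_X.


f IS continuous.

Compute f^{-1}(U) for each U ∈ τ_Y:
  U = ∅: f^{-1}(U) = ∅ ∈ τ_X ✓.
  U = {K}: f^{-1}(U) = {x44} ∈ τ_X ✓.
  U = {L}: f^{-1}(U) = {x43} ∈ τ_X ✓.
  U = {K, L}: f^{-1}(U) = {x43, x44} ∈ τ_X ✓.
  U = {J, K, L}: f^{-1}(U) = {x43, x44} ∈ τ_X ✓.
Every preimage lies in τ_X, so f IS continuous.


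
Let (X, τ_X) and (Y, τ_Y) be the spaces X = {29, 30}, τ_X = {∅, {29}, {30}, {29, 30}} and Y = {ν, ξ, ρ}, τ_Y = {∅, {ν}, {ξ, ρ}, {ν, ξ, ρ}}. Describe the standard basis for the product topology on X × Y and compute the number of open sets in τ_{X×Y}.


Basis B = {∅ × ∅, {29} × {ν}, {30} × {ν}, {29, 30} × {ν}, {29} × {ξ, ρ}, {30} × {ξ, ρ}, {29} × {ν, ξ, ρ}, {30} × {ν, ξ, ρ}, {29, 30} × {ξ, ρ}, {29, 30} × {ν, ξ, ρ}}; |τ_{X×Y}| = 16.

Enumerate products U × V with U ∈ τ_X, V ∈ τ_Y (deduplicated):
  ∅ × ∅ = {} (∅)
  {29} × {ν} = {(29,ν)}
  {30} × {ν} = {(30,ν)}
  {29, 30} × {ν} = {(29,ν), (30,ν)}
  {29} × {ξ, ρ} = {(29,ξ), (29,ρ)}
  {30} × {ξ, ρ} = {(30,ξ), (30,ρ)}
  {29} × {ν, ξ, ρ} = {(29,ν), (29,ξ), (29,ρ)}
  {30} × {ν, ξ, ρ} = {(30,ν), (30,ξ), (30,ρ)}
  {29, 30} × {ξ, ρ} = {(29,ξ), (29,ρ), (30,ξ), (30,ρ)}
  {29, 30} × {ν, ξ, ρ} = {(29,ν), (29,ξ), (29,ρ), (30,ν), (30,ξ), (30,ρ)}
These 10 distinct sets form the basis B.
Close under arbitrary unions to get τ_{X×Y}; counting gives |τ_{X×Y}| = 16.


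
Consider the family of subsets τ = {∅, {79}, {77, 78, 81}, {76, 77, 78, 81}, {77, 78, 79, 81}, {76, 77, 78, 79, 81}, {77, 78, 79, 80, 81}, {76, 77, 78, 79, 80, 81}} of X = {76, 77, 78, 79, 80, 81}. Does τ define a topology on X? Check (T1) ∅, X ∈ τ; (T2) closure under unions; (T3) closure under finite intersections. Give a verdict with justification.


τ IS a topology on X.

Axiom (T1): ∅ ∈ τ? Yes; X ∈ τ? Yes.
Axiom (T2/T3): check pairwise unions and intersections of members of τ.
All pairwise intersections and unions checked — each lies in τ. Therefore τ satisfies (T1), (T2), (T3): it IS a topology on X.


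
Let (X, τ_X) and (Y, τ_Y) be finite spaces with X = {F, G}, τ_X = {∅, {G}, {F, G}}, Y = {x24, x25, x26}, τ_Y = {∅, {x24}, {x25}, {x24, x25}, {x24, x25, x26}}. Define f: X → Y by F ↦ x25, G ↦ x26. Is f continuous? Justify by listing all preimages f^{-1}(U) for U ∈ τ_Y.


f is NOT continuous.

Compute f^{-1}(U) for each U ∈ τ_Y:
  U = ∅: f^{-1}(U) = ∅ ∈ τ_X ✓.
  U = {x24}: f^{-1}(U) = ∅ ∈ τ_X ✓.
  U = {x25}: f^{-1}(U) = {F} ∉ τ_X ✗.
  U = {x24, x25}: f^{-1}(U) = {F} ∉ τ_X ✗.
  U = {x24, x25, x26}: f^{-1}(U) = {F, G} ∈ τ_X ✓.
Found U = {x25} with f^{-1}(U) = {F} not in τ_X. Therefore f is NOT continuous.


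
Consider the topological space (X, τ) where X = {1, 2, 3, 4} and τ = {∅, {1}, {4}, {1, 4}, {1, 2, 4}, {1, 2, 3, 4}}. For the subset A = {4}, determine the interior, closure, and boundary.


int(A) = {4}, cl(A) = {2, 3, 4}, ∂A = {2, 3}.

Closed sets in (X, τ) are complements of opens:
  closed(X, τ) = {∅, {3}, {2, 3}, {1, 2, 3}, {2, 3, 4}, {1, 2, 3, 4}}.
int(A) = ⋃ {U ∈ τ : U ⊆ A}. Opens contained in A: ∅, {4}.
Taking the union of these: int(A) = {4}.
cl(A) = ⋂ {C closed : A ⊆ C}. Closed sets containing A: {2, 3, 4}, {1, 2, 3, 4}.
Intersecting these: cl(A) = {2, 3, 4}.
∂A = cl(A) ∖ int(A) = {2, 3, 4} ∖ {4} = {2, 3}.


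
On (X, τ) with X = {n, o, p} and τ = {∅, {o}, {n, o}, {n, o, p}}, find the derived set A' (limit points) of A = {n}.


A' = {p}

For each x ∈ X, list the open sets U ∈ τ with x ∈ U, then check whether U ∩ (A ∖ {x}) ≠ ∅ for every such U.
  x = n: open {n, o} ∋ x has {n, o} ∩ (A ∖ {n}) = ∅, so x is NOT a limit point.
  x = o: open {o} ∋ x has {o} ∩ (A ∖ {o}) = ∅, so x is NOT a limit point.
  x = p: opens ∋ x are {n, o, p}; each meets A ∖ {p}, so x IS a limit point.
Collecting: A' = {p}.
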